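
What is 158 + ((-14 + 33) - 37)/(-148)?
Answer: 11701/74 ≈ 158.12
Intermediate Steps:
158 + ((-14 + 33) - 37)/(-148) = 158 + (19 - 37)*(-1/148) = 158 - 18*(-1/148) = 158 + 9/74 = 11701/74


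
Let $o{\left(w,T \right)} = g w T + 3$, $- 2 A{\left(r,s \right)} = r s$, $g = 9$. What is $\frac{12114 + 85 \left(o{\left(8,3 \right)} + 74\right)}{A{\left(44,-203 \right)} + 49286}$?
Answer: $\frac{37019}{53752} \approx 0.6887$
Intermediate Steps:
$A{\left(r,s \right)} = - \frac{r s}{2}$
$o{\left(w,T \right)} = 3 + 9 T w$ ($o{\left(w,T \right)} = 9 w T + 3 = 9 T w + 3 = 3 + 9 T w$)
$\frac{12114 + 85 \left(o{\left(8,3 \right)} + 74\right)}{A{\left(44,-203 \right)} + 49286} = \frac{12114 + 85 \left(\left(3 + 9 \cdot 3 \cdot 8\right) + 74\right)}{\left(- \frac{1}{2}\right) 44 \left(-203\right) + 49286} = \frac{12114 + 85 \left(\left(3 + 216\right) + 74\right)}{4466 + 49286} = \frac{12114 + 85 \left(219 + 74\right)}{53752} = \left(12114 + 85 \cdot 293\right) \frac{1}{53752} = \left(12114 + 24905\right) \frac{1}{53752} = 37019 \cdot \frac{1}{53752} = \frac{37019}{53752}$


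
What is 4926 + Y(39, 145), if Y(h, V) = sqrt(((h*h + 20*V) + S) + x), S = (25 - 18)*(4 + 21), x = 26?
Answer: 4926 + sqrt(4622) ≈ 4994.0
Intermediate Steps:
S = 175 (S = 7*25 = 175)
Y(h, V) = sqrt(201 + h**2 + 20*V) (Y(h, V) = sqrt(((h*h + 20*V) + 175) + 26) = sqrt(((h**2 + 20*V) + 175) + 26) = sqrt((175 + h**2 + 20*V) + 26) = sqrt(201 + h**2 + 20*V))
4926 + Y(39, 145) = 4926 + sqrt(201 + 39**2 + 20*145) = 4926 + sqrt(201 + 1521 + 2900) = 4926 + sqrt(4622)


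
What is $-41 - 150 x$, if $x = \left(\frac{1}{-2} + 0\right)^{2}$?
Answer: $- \frac{157}{2} \approx -78.5$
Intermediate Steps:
$x = \frac{1}{4}$ ($x = \left(- \frac{1}{2} + 0\right)^{2} = \left(- \frac{1}{2}\right)^{2} = \frac{1}{4} \approx 0.25$)
$-41 - 150 x = -41 - \frac{75}{2} = - \frac{157}{2}$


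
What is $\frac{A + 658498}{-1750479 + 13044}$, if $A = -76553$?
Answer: $- \frac{16627}{49641} \approx -0.33494$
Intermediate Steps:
$\frac{A + 658498}{-1750479 + 13044} = \frac{-76553 + 658498}{-1750479 + 13044} = \frac{581945}{-1737435} = 581945 \left(- \frac{1}{1737435}\right) = - \frac{16627}{49641}$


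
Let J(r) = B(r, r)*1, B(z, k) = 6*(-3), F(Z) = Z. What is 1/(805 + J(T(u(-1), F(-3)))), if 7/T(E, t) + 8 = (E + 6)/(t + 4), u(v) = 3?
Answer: 1/787 ≈ 0.0012706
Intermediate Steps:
T(E, t) = 7/(-8 + (6 + E)/(4 + t)) (T(E, t) = 7/(-8 + (E + 6)/(t + 4)) = 7/(-8 + (6 + E)/(4 + t)))
B(z, k) = -18
J(r) = -18 (J(r) = -18*1 = -18)
1/(805 + J(T(u(-1), F(-3)))) = 1/(805 - 18) = 1/787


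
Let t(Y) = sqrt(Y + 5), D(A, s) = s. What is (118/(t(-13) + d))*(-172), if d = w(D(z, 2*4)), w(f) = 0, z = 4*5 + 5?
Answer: 5074*I*sqrt(2) ≈ 7175.7*I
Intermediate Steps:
z = 25 (z = 20 + 5 = 25)
t(Y) = sqrt(5 + Y)
d = 0
(118/(t(-13) + d))*(-172) = (118/(sqrt(5 - 13) + 0))*(-172) = (118/(sqrt(-8) + 0))*(-172) = (118/(2*I*sqrt(2) + 0))*(-172) = (118/(2*I*sqrt(2)))*(-172) = (-I*sqrt(2)/4*118)*(-172) = -59*I*sqrt(2)/2*(-172) = 5074*I*sqrt(2)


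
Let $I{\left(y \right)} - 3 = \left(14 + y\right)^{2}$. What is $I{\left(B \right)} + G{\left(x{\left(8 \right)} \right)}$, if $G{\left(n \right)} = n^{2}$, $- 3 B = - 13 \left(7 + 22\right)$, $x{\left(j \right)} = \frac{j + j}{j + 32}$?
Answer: $\frac{4389736}{225} \approx 19510.0$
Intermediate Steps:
$x{\left(j \right)} = \frac{2 j}{32 + j}$
$B = \frac{377}{3}$ ($B = - \frac{\left(-13\right) \left(7 + 22\right)}{3} = - \frac{\left(-13\right) 29}{3} = \left(- \frac{1}{3}\right) \left(-377\right) = \frac{377}{3} \approx 125.67$)
$I{\left(y \right)} = 3 + \left(14 + y\right)^{2}$
$I{\left(B \right)} + G{\left(x{\left(8 \right)} \right)} = \left(3 + \left(14 + \frac{377}{3}\right)^{2}\right) + \left(2 \cdot 8 \frac{1}{32 + 8}\right)^{2} = \left(3 + \left(\frac{419}{3}\right)^{2}\right) + \left(2 \cdot 8 \cdot \frac{1}{40}\right)^{2} = \left(3 + \frac{175561}{9}\right) + \left(2 \cdot 8 \cdot \frac{1}{40}\right)^{2} = \frac{175588}{9} + \left(\frac{2}{5}\right)^{2} = \frac{175588}{9} + \frac{4}{25} = \frac{4389736}{225}$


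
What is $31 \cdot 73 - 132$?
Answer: $2131$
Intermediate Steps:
$31 \cdot 73 - 132 = 2263 - 132 = 2131$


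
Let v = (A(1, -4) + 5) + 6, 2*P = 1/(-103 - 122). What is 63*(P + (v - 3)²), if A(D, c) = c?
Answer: 50393/50 ≈ 1007.9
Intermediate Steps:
P = -1/450 (P = 1/(2*(-103 - 122)) = (½)/(-225) = (½)*(-1/225) = -1/450 ≈ -0.0022222)
v = 7 (v = (-4 + 5) + 6 = 1 + 6 = 7)
63*(P + (v - 3)²) = 63*(-1/450 + (7 - 3)²) = 63*(-1/450 + 4²) = 63*(-1/450 + 16) = 63*(7199/450) = 50393/50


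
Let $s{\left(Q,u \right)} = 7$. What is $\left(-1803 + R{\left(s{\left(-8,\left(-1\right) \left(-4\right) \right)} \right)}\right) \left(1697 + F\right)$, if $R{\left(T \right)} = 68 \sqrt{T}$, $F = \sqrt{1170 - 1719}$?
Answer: $- \left(1697 + 3 i \sqrt{61}\right) \left(1803 - 68 \sqrt{7}\right) \approx -2.7544 \cdot 10^{6} - 38030.0 i$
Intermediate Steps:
$F = 3 i \sqrt{61}$ ($F = \sqrt{-549} = 3 i \sqrt{61} \approx 23.431 i$)
$\left(-1803 + R{\left(s{\left(-8,\left(-1\right) \left(-4\right) \right)} \right)}\right) \left(1697 + F\right) = \left(-1803 + 68 \sqrt{7}\right) \left(1697 + 3 i \sqrt{61}\right)$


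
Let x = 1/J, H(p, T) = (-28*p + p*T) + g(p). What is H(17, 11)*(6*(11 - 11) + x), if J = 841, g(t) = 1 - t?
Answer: -305/841 ≈ -0.36266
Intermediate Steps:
H(p, T) = 1 - 29*p + T*p (H(p, T) = (-28*p + p*T) + (1 - p) = (-28*p + T*p) + (1 - p) = 1 - 29*p + T*p)
x = 1/841 ≈ 0.0011891
H(17, 11)*(6*(11 - 11) + x) = (1 - 29*17 + 11*17)*(6*(11 - 11) + 1/841) = (1 - 493 + 187)*(6*0 + 1/841) = -305*(0 + 1/841) = -305*1/841 = -305/841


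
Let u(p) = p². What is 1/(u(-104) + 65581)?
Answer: 1/76397 ≈ 1.3090e-5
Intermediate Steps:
1/(u(-104) + 65581) = 1/((-104)² + 65581) = 1/(10816 + 65581) = 1/76397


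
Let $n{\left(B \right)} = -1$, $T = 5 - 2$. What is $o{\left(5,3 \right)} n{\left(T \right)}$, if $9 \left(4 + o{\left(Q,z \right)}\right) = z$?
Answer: $\frac{11}{3} \approx 3.6667$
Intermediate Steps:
$T = 3$
$o{\left(Q,z \right)} = -4 + \frac{z}{9}$
$o{\left(5,3 \right)} n{\left(T \right)} = \left(-4 + \frac{1}{9} \cdot 3\right) \left(-1\right) = \left(-4 + \frac{1}{3}\right) \left(-1\right) = \left(- \frac{11}{3}\right) \left(-1\right) = \frac{11}{3}$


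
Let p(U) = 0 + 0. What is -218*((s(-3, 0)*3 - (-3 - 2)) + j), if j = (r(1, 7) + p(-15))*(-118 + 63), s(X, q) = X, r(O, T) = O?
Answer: 12862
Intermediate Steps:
p(U) = 0
j = -55 (j = (1 + 0)*(-118 + 63) = 1*(-55) = -55)
-218*((s(-3, 0)*3 - (-3 - 2)) + j) = -218*((-3*3 - (-3 - 2)) - 55) = -218*((-9 - 1*(-5)) - 55) = -218*((-9 + 5) - 55) = -218*(-4 - 55) = -218*(-59) = 12862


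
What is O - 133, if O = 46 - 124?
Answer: -211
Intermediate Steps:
O = -78
O - 133 = -78 - 133 = -211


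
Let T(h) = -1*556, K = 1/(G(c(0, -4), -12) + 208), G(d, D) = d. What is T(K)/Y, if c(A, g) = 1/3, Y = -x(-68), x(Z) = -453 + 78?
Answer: -556/375 ≈ -1.4827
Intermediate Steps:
x(Z) = -375
Y = 375 (Y = -1*(-375) = 375)
c(A, g) = ⅓
K = 3/625 (K = 1/(⅓ + 208) = 1/(625/3) = 3/625 ≈ 0.0048000)
T(h) = -556
T(K)/Y = -556/375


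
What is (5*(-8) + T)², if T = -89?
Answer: 16641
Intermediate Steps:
(5*(-8) + T)² = (5*(-8) - 89)² = (-40 - 89)² = (-129)² = 16641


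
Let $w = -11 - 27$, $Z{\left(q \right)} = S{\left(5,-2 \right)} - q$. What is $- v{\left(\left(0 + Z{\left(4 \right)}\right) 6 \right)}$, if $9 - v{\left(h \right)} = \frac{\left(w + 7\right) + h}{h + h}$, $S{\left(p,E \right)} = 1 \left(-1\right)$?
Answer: $- \frac{479}{60} \approx -7.9833$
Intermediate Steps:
$S{\left(p,E \right)} = -1$
$Z{\left(q \right)} = -1 - q$
$w = -38$
$v{\left(h \right)} = 9 - \frac{-31 + h}{2 h}$ ($v{\left(h \right)} = 9 - \frac{\left(-38 + 7\right) + h}{h + h} = 9 - \frac{-31 + h}{2 h}$)
$- v{\left(\left(0 + Z{\left(4 \right)}\right) 6 \right)} = - \frac{31 + 17 \left(0 - 5\right) 6}{2 \left(0 - 5\right) 6} = - \frac{31 + 17 \left(\left(-5\right) 6\right)}{2 \left(\left(-5\right) 6\right)} = - \frac{31 + 17 \left(-30\right)}{2 \left(-30\right)} = - \frac{\left(-1\right) \left(31 - 510\right)}{2 \cdot 30} = - \frac{\left(-1\right) \left(-479\right)}{2 \cdot 30} = \left(-1\right) \frac{479}{60} = - \frac{479}{60}$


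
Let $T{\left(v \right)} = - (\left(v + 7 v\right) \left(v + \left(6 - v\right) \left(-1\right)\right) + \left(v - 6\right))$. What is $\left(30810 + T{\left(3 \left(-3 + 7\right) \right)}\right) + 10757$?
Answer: $39833$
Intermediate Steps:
$T{\left(v \right)} = 6 - v - 8 v \left(-6 + 2 v\right)$ ($T{\left(v \right)} = - (8 v \left(v + \left(-6 + v\right)\right) + \left(v - 6\right)) = - (8 v \left(-6 + 2 v\right) + \left(-6 + v\right)) = - (-6 + v + 8 v \left(-6 + 2 v\right)) = 6 - v - 8 v \left(-6 + 2 v\right)$)
$\left(30810 + T{\left(3 \left(-3 + 7\right) \right)}\right) + 10757 = \left(30810 + \left(6 - 16 \left(3 \left(-3 + 7\right)\right)^{2} + 47 \cdot 3 \left(-3 + 7\right)\right)\right) + 10757 = \left(30810 + \left(6 - 16 \left(3 \cdot 4\right)^{2} + 47 \cdot 3 \cdot 4\right)\right) + 10757 = \left(30810 + \left(6 - 16 \cdot 12^{2} + 47 \cdot 12\right)\right) + 10757 = \left(30810 + \left(6 - 2304 + 564\right)\right) + 10757 = \left(30810 - 1734\right) + 10757 = 29076 + 10757 = 39833$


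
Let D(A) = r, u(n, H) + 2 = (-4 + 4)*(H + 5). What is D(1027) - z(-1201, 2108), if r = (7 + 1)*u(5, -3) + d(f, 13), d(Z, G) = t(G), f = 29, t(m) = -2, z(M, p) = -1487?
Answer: 1469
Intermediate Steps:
u(n, H) = -2 (u(n, H) = -2 + (-4 + 4)*(H + 5) = -2 + 0*(5 + H) = -2 + 0 = -2)
d(Z, G) = -2
r = -18 (r = (7 + 1)*(-2) - 2 = 8*(-2) - 2 = -16 - 2 = -18)
D(A) = -18
D(1027) - z(-1201, 2108) = -18 - 1*(-1487) = -18 + 1487 = 1469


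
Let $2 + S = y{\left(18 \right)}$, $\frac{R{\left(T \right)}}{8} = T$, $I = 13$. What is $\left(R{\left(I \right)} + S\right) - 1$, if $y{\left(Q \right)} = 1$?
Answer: $102$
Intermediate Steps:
$R{\left(T \right)} = 8 T$
$S = -1$ ($S = -2 + 1 = -1$)
$\left(R{\left(I \right)} + S\right) - 1 = \left(8 \cdot 13 - 1\right) - 1 = \left(104 - 1\right) - 1 = 103 - 1 = 102$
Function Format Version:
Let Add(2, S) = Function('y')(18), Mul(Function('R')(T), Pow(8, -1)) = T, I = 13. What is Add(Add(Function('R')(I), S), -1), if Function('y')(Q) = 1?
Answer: 102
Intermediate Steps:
Function('R')(T) = Mul(8, T)
S = -1 (S = Add(-2, 1) = -1)
Add(Add(Function('R')(I), S), -1) = Add(Add(Mul(8, 13), -1), -1) = Add(Add(104, -1), -1) = Add(103, -1) = 102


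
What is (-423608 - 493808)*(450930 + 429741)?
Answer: -807941666136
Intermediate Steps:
(-423608 - 493808)*(450930 + 429741) = -917416*880671 = -807941666136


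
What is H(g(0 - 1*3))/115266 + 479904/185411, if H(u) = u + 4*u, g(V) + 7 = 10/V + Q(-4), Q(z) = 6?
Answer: 165937791677/64114752978 ≈ 2.5881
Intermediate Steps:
g(V) = -1 + 10/V (g(V) = -7 + (10/V + 6) = -7 + (6 + 10/V) = -1 + 10/V)
H(u) = 5*u
H(g(0 - 1*3))/115266 + 479904/185411 = (5*((10 - (0 - 1*3))/(0 - 1*3)))/115266 + 479904/185411 = (5*((10 - (0 - 3))/(0 - 3)))*(1/115266) + 479904*(1/185411) = (5*((10 - 1*(-3))/(-3)))*(1/115266) + 479904/185411 = (5*(-(10 + 3)/3))*(1/115266) + 479904/185411 = (5*(-1/3*13))*(1/115266) + 479904/185411 = (5*(-13/3))*(1/115266) + 479904/185411 = -65/3*1/115266 + 479904/185411 = -65/345798 + 479904/185411 = 165937791677/64114752978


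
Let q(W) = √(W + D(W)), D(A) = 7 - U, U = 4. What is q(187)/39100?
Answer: √190/39100 ≈ 0.00035253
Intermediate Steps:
D(A) = 3 (D(A) = 7 - 1*4 = 7 - 4 = 3)
q(W) = √(3 + W) (q(W) = √(W + 3) = √(3 + W))
q(187)/39100 = √(3 + 187)/39100 = √190*(1/39100) = √190/39100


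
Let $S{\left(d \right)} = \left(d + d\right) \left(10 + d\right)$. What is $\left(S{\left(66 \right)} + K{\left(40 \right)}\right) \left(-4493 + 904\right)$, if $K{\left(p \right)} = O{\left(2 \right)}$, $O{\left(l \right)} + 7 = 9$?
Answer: $-36012026$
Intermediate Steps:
$O{\left(l \right)} = 2$ ($O{\left(l \right)} = -7 + 9 = 2$)
$K{\left(p \right)} = 2$
$S{\left(d \right)} = 2 d \left(10 + d\right)$
$\left(S{\left(66 \right)} + K{\left(40 \right)}\right) \left(-4493 + 904\right) = \left(2 \cdot 66 \left(10 + 66\right) + 2\right) \left(-4493 + 904\right) = \left(2 \cdot 66 \cdot 76 + 2\right) \left(-3589\right) = \left(10032 + 2\right) \left(-3589\right) = 10034 \left(-3589\right) = -36012026$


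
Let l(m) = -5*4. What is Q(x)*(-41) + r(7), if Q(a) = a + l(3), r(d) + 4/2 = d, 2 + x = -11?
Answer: 1358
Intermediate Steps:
x = -13 (x = -2 - 11 = -13)
r(d) = -2 + d
l(m) = -20
Q(a) = -20 + a (Q(a) = a - 20 = -20 + a)
Q(x)*(-41) + r(7) = (-20 - 13)*(-41) + (-2 + 7) = -33*(-41) + 5 = 1353 + 5 = 1358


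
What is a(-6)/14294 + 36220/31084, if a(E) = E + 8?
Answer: 64723856/55539337 ≈ 1.1654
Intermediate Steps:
a(E) = 8 + E
a(-6)/14294 + 36220/31084 = (8 - 6)/14294 + 36220/31084 = 2*(1/14294) + 36220*(1/31084) = 1/7147 + 9055/7771 = 64723856/55539337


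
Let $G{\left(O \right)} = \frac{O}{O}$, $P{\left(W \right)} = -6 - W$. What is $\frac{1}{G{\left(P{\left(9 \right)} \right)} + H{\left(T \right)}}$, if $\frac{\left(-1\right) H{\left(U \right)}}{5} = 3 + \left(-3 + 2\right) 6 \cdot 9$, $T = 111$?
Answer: $\frac{1}{256} \approx 0.0039063$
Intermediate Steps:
$G{\left(O \right)} = 1$
$H{\left(U \right)} = 255$ ($H{\left(U \right)} = - 5 \left(3 + \left(-3 + 2\right) 6 \cdot 9\right) = - 5 \left(3 + \left(-1\right) 6 \cdot 9\right) = - 5 \left(3 - 54\right) = \left(-5\right) \left(-51\right) = 255$)
$\frac{1}{G{\left(P{\left(9 \right)} \right)} + H{\left(T \right)}} = \frac{1}{1 + 255} = \frac{1}{256}$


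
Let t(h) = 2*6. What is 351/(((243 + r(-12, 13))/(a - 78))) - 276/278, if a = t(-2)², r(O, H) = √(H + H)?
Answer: 774332808/8204197 - 23166*√26/59023 ≈ 92.381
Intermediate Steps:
t(h) = 12
r(O, H) = √2*√H (r(O, H) = √(2*H) = √2*√H)
a = 144 (a = 12² = 144)
351/(((243 + r(-12, 13))/(a - 78))) - 276/278 = 351/(((243 + √2*√13)/(144 - 78))) - 276/278 = 351/(((243 + √26)/66)) - 276*1/278 = 351/(((243 + √26)*(1/66))) - 138/139 = 351/(81/22 + √26/66) - 138/139 = -138/139 + 351/(81/22 + √26/66)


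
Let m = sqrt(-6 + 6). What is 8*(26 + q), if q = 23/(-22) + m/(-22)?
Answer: 2196/11 ≈ 199.64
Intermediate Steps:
m = 0 (m = sqrt(0) = 0)
q = -23/22 (q = 23/(-22) + 0/(-22) = 23*(-1/22) + 0*(-1/22) = -23/22 + 0 = -23/22 ≈ -1.0455)
8*(26 + q) = 8*(26 - 23/22) = 8*(549/22) = 2196/11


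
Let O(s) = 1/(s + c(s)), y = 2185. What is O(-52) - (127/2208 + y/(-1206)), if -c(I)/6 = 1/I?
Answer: 1038728989/598696992 ≈ 1.7350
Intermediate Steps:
c(I) = -6/I
O(s) = 1/(s - 6/s)
O(-52) - (127/2208 + y/(-1206)) = -52/(-6 + (-52)**2) - (127/2208 + 2185/(-1206)) = -52/(-6 + 2704) - (127*(1/2208) + 2185*(-1/1206)) = -52/2698 - (127/2208 - 2185/1206) = -52*1/2698 - 1*(-778553/443808) = -26/1349 + 778553/443808 = 1038728989/598696992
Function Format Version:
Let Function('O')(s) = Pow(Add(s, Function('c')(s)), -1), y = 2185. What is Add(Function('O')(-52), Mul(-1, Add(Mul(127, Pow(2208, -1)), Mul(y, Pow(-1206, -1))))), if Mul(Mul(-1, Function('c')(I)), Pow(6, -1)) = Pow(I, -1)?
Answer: Rational(1038728989, 598696992) ≈ 1.7350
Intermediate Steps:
Function('c')(I) = Mul(-6, Pow(I, -1))
Function('O')(s) = Pow(Add(s, Mul(-6, Pow(s, -1))), -1)
Add(Function('O')(-52), Mul(-1, Add(Mul(127, Pow(2208, -1)), Mul(y, Pow(-1206, -1))))) = Add(Mul(-52, Pow(Add(-6, Pow(-52, 2)), -1)), Mul(-1, Add(Mul(127, Pow(2208, -1)), Mul(2185, Pow(-1206, -1))))) = Add(Mul(-52, Pow(Add(-6, 2704), -1)), Mul(-1, Add(Mul(127, Rational(1, 2208)), Mul(2185, Rational(-1, 1206))))) = Add(Mul(-52, Pow(2698, -1)), Mul(-1, Add(Rational(127, 2208), Rational(-2185, 1206)))) = Add(Mul(-52, Rational(1, 2698)), Mul(-1, Rational(-778553, 443808))) = Add(Rational(-26, 1349), Rational(778553, 443808)) = Rational(1038728989, 598696992)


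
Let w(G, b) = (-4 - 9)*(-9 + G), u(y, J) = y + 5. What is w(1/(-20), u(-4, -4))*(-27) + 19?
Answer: -63151/20 ≈ -3157.6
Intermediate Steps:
u(y, J) = 5 + y
w(G, b) = 117 - 13*G (w(G, b) = -13*(-9 + G) = 117 - 13*G)
w(1/(-20), u(-4, -4))*(-27) + 19 = (117 - 13/(-20))*(-27) + 19 = (117 - 13*(-1/20))*(-27) + 19 = (117 + 13/20)*(-27) + 19 = (2353/20)*(-27) + 19 = -63531/20 + 19 = -63151/20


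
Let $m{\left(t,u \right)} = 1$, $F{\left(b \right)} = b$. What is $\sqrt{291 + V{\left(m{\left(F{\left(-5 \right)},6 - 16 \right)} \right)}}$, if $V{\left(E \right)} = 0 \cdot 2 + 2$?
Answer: $\sqrt{293} \approx 17.117$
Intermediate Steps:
$V{\left(E \right)} = 2$ ($V{\left(E \right)} = 0 + 2 = 2$)
$\sqrt{291 + V{\left(m{\left(F{\left(-5 \right)},6 - 16 \right)} \right)}} = \sqrt{291 + 2} = \sqrt{293}$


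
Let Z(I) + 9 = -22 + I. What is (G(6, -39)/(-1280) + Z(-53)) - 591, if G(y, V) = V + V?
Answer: -431961/640 ≈ -674.94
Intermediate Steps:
G(y, V) = 2*V
Z(I) = -31 + I (Z(I) = -9 + (-22 + I) = -31 + I)
(G(6, -39)/(-1280) + Z(-53)) - 591 = ((2*(-39))/(-1280) + (-31 - 53)) - 591 = (-78*(-1/1280) - 84) - 591 = (39/640 - 84) - 591 = -53721/640 - 591 = -431961/640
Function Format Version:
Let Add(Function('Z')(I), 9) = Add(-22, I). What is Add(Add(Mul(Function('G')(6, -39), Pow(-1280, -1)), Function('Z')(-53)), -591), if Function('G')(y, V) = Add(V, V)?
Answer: Rational(-431961, 640) ≈ -674.94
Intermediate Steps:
Function('G')(y, V) = Mul(2, V)
Function('Z')(I) = Add(-31, I) (Function('Z')(I) = Add(-9, Add(-22, I)) = Add(-31, I))
Add(Add(Mul(Function('G')(6, -39), Pow(-1280, -1)), Function('Z')(-53)), -591) = Add(Add(Mul(Mul(2, -39), Pow(-1280, -1)), Add(-31, -53)), -591) = Add(Add(Mul(-78, Rational(-1, 1280)), -84), -591) = Add(Add(Rational(39, 640), -84), -591) = Add(Rational(-53721, 640), -591) = Rational(-431961, 640)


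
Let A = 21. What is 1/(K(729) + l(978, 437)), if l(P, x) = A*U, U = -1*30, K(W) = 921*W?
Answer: 1/670779 ≈ 1.4908e-6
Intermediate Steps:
U = -30
l(P, x) = -630 (l(P, x) = 21*(-30) = -630)
1/(K(729) + l(978, 437)) = 1/(921*729 - 630) = 1/(671409 - 630) = 1/670779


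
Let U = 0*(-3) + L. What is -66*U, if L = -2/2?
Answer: 66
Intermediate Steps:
L = -1 (L = -2*1/2 = -1)
U = -1 (U = 0*(-3) - 1 = 0 - 1 = -1)
-66*U = -66*(-1) = 66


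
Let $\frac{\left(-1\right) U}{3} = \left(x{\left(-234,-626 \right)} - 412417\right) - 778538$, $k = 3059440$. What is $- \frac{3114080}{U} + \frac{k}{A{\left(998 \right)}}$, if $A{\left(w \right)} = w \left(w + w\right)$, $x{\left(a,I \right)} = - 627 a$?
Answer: $\frac{422633633650}{780048171711} \approx 0.5418$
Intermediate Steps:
$A{\left(w \right)} = 2 w^{2}$ ($A{\left(w \right)} = w 2 w = 2 w^{2}$)
$U = 3132711$ ($U = - 3 \left(\left(\left(-627\right) \left(-234\right) - 412417\right) - 778538\right) = - 3 \left(\left(146718 - 412417\right) - 778538\right) = - 3 \left(-265699 - 778538\right) = \left(-3\right) \left(-1044237\right) = 3132711$)
$- \frac{3114080}{U} + \frac{k}{A{\left(998 \right)}} = - \frac{3114080}{3132711} + \frac{3059440}{2 \cdot 998^{2}} = \left(-3114080\right) \frac{1}{3132711} + \frac{3059440}{2 \cdot 996004} = - \frac{3114080}{3132711} + \frac{3059440}{1992008} = - \frac{3114080}{3132711} + 3059440 \cdot \frac{1}{1992008} = - \frac{3114080}{3132711} + \frac{382430}{249001} = \frac{422633633650}{780048171711}$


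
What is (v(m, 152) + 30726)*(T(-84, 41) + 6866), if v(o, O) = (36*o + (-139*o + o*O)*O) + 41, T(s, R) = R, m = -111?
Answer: -1330046455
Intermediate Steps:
v(o, O) = 41 + 36*o + O*(-139*o + O*o) (v(o, O) = (36*o + (-139*o + O*o)*O) + 41 = (36*o + O*(-139*o + O*o)) + 41 = 41 + 36*o + O*(-139*o + O*o))
(v(m, 152) + 30726)*(T(-84, 41) + 6866) = ((41 + 36*(-111) - 111*152² - 139*152*(-111)) + 30726)*(41 + 6866) = ((41 - 3996 - 111*23104 + 2345208) + 30726)*6907 = ((41 - 3996 - 2564544 + 2345208) + 30726)*6907 = (-223291 + 30726)*6907 = -192565*6907 = -1330046455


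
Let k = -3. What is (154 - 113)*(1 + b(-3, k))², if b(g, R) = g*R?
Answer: 4100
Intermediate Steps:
b(g, R) = R*g
(154 - 113)*(1 + b(-3, k))² = (154 - 113)*(1 - 3*(-3))² = 41*(1 + 9)² = 41*10² = 41*100 = 4100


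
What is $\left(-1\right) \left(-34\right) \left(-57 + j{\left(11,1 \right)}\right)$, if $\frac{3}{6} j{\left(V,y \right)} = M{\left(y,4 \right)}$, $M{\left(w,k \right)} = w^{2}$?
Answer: $-1870$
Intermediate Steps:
$j{\left(V,y \right)} = 2 y^{2}$
$\left(-1\right) \left(-34\right) \left(-57 + j{\left(11,1 \right)}\right) = \left(-1\right) \left(-34\right) \left(-57 + 2 \cdot 1^{2}\right) = 34 \left(-57 + 2 \cdot 1\right) = 34 \left(-57 + 2\right) = 34 \left(-55\right) = -1870$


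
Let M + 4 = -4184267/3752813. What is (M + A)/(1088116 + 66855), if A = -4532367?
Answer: -17009144993890/4334390183423 ≈ -3.9242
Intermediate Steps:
M = -19195519/3752813 (M = -4 - 4184267/3752813 = -19195519/3752813 ≈ -5.1150)
(M + A)/(1088116 + 66855) = (-19195519/3752813 - 4532367)/(1088116 + 66855) = -17009144993890/3752813/1154971 = -17009144993890/3752813*1/1154971 = -17009144993890/4334390183423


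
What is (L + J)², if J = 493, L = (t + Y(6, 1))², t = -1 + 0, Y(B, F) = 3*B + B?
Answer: 1044484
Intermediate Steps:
Y(B, F) = 4*B
t = -1
L = 529 (L = (-1 + 4*6)² = (-1 + 24)² = 23² = 529)
(L + J)² = (529 + 493)² = 1022² = 1044484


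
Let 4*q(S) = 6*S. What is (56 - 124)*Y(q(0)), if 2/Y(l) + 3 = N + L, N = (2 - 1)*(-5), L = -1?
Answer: 136/9 ≈ 15.111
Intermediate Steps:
q(S) = 3*S/2 (q(S) = (6*S)/4 = 3*S/2)
N = -5 (N = 1*(-5) = -5)
Y(l) = -2/9 (Y(l) = 2/(-3 + (-5 - 1)) = 2/(-3 - 6) = 2/(-9) = 2*(-1/9) = -2/9)
(56 - 124)*Y(q(0)) = (56 - 124)*(-2/9) = -68*(-2/9) = 136/9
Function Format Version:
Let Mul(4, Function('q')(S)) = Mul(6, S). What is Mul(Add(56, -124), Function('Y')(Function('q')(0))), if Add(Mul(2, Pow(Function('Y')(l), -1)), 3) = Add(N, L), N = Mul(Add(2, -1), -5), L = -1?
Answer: Rational(136, 9) ≈ 15.111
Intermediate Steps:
Function('q')(S) = Mul(Rational(3, 2), S) (Function('q')(S) = Mul(Rational(1, 4), Mul(6, S)) = Mul(Rational(3, 2), S))
N = -5 (N = Mul(1, -5) = -5)
Function('Y')(l) = Rational(-2, 9) (Function('Y')(l) = Mul(2, Pow(Add(-3, Add(-5, -1)), -1)) = Mul(2, Pow(Add(-3, -6), -1)) = Mul(2, Pow(-9, -1)) = Mul(2, Rational(-1, 9)) = Rational(-2, 9))
Mul(Add(56, -124), Function('Y')(Function('q')(0))) = Mul(Add(56, -124), Rational(-2, 9)) = Mul(-68, Rational(-2, 9)) = Rational(136, 9)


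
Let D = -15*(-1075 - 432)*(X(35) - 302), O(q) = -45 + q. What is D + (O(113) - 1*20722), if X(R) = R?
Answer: -6056189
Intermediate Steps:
D = -6035535 (D = -15*(-1075 - 432)*(35 - 302) = -(-22605)*(-267) = -15*402369 = -6035535)
D + (O(113) - 1*20722) = -6035535 + ((-45 + 113) - 1*20722) = -6035535 + (68 - 20722) = -6035535 - 20654 = -6056189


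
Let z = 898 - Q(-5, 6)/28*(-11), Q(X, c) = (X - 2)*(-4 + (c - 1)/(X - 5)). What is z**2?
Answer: 53042089/64 ≈ 8.2878e+5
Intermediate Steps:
Q(X, c) = (-4 + (-1 + c)/(-5 + X))*(-2 + X) (Q(X, c) = (-2 + X)*(-4 + (-1 + c)/(-5 + X)) = (-4 + (-1 + c)/(-5 + X))*(-2 + X))
z = 7283/8 (z = 898 - ((-38 - 4*(-5)**2 - 2*6 + 27*(-5) - 5*6)/(-5 - 5))/28*(-11) = 898 - ((-38 - 4*25 - 12 - 135 - 30)/(-10))*(1/28)*(-11) = 898 - -(-38 - 100 - 12 - 135 - 30)/10*(1/28)*(-11) = 898 - -1/10*(-315)*(1/28)*(-11) = 898 - (63/2)*(1/28)*(-11) = 898 - 9*(-11)/8 = 898 - 1*(-99/8) = 898 + 99/8 = 7283/8 ≈ 910.38)
z**2 = (7283/8)**2 = 53042089/64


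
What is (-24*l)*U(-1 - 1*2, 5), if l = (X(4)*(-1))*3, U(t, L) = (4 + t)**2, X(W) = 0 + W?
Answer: 288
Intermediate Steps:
X(W) = W
l = -12 (l = (4*(-1))*3 = -4*3 = -12)
(-24*l)*U(-1 - 1*2, 5) = (-24*(-12))*(4 + (-1 - 1*2))**2 = 288*(4 + (-1 - 2))**2 = 288*(4 - 3)**2 = 288*1**2 = 288*1 = 288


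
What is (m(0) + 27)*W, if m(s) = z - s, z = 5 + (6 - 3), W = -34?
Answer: -1190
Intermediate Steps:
z = 8 (z = 5 + 3 = 8)
m(s) = 8 - s
(m(0) + 27)*W = ((8 - 1*0) + 27)*(-34) = ((8 + 0) + 27)*(-34) = (8 + 27)*(-34) = 35*(-34) = -1190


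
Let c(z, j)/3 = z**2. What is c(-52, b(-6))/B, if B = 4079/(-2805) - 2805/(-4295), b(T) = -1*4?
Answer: -1221613965/120641 ≈ -10126.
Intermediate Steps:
b(T) = -4
B = -1930256/2409495 (B = 4079*(-1/2805) - 2805*(-1/4295) = -4079/2805 + 561/859 = -1930256/2409495 ≈ -0.80110)
c(z, j) = 3*z**2
c(-52, b(-6))/B = (3*(-52)**2)/(-1930256/2409495) = (3*2704)*(-2409495/1930256) = 8112*(-2409495/1930256) = -1221613965/120641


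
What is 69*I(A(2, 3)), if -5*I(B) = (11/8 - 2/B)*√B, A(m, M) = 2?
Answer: -207*√2/40 ≈ -7.3186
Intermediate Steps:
I(B) = -√B*(11/8 - 2/B)/5 (I(B) = -(11/8 - 2/B)*√B/5 = -√B*(11/8 - 2/B)/5)
69*I(A(2, 3)) = 69*((16 - 11*2)/(40*√2)) = 69*((√2/2)*(16 - 22)/40) = 69*((1/40)*(√2/2)*(-6)) = 69*(-3*√2/40) = -207*√2/40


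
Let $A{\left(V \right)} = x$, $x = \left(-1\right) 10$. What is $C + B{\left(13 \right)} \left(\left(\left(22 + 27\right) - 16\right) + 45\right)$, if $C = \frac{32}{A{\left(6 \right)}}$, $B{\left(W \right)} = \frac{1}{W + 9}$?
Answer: $\frac{19}{55} \approx 0.34545$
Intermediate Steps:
$x = -10$
$A{\left(V \right)} = -10$
$B{\left(W \right)} = \frac{1}{9 + W}$
$C = - \frac{16}{5}$ ($C = \frac{32}{-10} = 32 \left(- \frac{1}{10}\right) = - \frac{16}{5} \approx -3.2$)
$C + B{\left(13 \right)} \left(\left(\left(22 + 27\right) - 16\right) + 45\right) = - \frac{16}{5} + \frac{\left(\left(22 + 27\right) - 16\right) + 45}{9 + 13} = - \frac{16}{5} + \frac{\left(49 - 16\right) + 45}{22} = - \frac{16}{5} + \frac{33 + 45}{22} = - \frac{16}{5} + \frac{1}{22} \cdot 78 = - \frac{16}{5} + \frac{39}{11} = \frac{19}{55}$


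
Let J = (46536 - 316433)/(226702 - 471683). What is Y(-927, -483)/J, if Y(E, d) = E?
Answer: -227097387/269897 ≈ -841.42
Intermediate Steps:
J = 269897/244981 (J = -269897/(-244981) = -269897*(-1/244981) = 269897/244981 ≈ 1.1017)
Y(-927, -483)/J = -927/269897/244981 = -927*244981/269897 = -227097387/269897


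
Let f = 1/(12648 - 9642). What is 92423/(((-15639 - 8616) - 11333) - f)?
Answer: -277823538/106977529 ≈ -2.5970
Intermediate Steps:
f = 1/3006 ≈ 0.00033267
92423/(((-15639 - 8616) - 11333) - f) = 92423/(((-15639 - 8616) - 11333) - 1*1/3006) = 92423/((-24255 - 11333) - 1/3006) = 92423/(-35588 - 1/3006) = 92423/(-106977529/3006) = 92423*(-3006/106977529) = -277823538/106977529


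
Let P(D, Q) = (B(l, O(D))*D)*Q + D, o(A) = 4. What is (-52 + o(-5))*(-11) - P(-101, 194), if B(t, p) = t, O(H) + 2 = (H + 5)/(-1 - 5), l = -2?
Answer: -38559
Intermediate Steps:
O(H) = -17/6 - H/6 (O(H) = -2 + (H + 5)/(-1 - 5) = -2 + (5 + H)/(-6) = -2 + (5 + H)*(-⅙) = -2 + (-⅚ - H/6) = -17/6 - H/6)
P(D, Q) = D - 2*D*Q (P(D, Q) = (-2*D)*Q + D = -2*D*Q + D = D - 2*D*Q)
(-52 + o(-5))*(-11) - P(-101, 194) = (-52 + 4)*(-11) - (-101)*(1 - 2*194) = -48*(-11) - (-101)*(1 - 388) = 528 - (-101)*(-387) = 528 - 1*39087 = 528 - 39087 = -38559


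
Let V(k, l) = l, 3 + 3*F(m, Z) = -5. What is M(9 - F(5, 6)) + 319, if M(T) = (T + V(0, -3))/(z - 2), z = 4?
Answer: 970/3 ≈ 323.33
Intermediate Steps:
F(m, Z) = -8/3 (F(m, Z) = -1 + (⅓)*(-5) = -1 - 5/3 = -8/3)
M(T) = -3/2 + T/2 (M(T) = (T - 3)/(4 - 2) = (-3 + T)/2 = (-3 + T)*(½) = -3/2 + T/2)
M(9 - F(5, 6)) + 319 = (-3/2 + (9 - 1*(-8/3))/2) + 319 = (-3/2 + (9 + 8/3)/2) + 319 = (-3/2 + (½)*(35/3)) + 319 = (-3/2 + 35/6) + 319 = 13/3 + 319 = 970/3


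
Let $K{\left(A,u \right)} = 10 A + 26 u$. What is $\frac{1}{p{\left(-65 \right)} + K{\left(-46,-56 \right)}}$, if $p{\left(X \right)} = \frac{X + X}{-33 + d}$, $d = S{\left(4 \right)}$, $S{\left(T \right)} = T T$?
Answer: $- \frac{17}{32442} \approx -0.00052401$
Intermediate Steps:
$S{\left(T \right)} = T^{2}$
$d = 16$ ($d = 4^{2} = 16$)
$p{\left(X \right)} = - \frac{2 X}{17}$ ($p{\left(X \right)} = \frac{X + X}{-33 + 16} = \frac{2 X}{-17} = 2 X \left(- \frac{1}{17}\right) = - \frac{2 X}{17}$)
$\frac{1}{p{\left(-65 \right)} + K{\left(-46,-56 \right)}} = \frac{1}{\left(- \frac{2}{17}\right) \left(-65\right) + \left(10 \left(-46\right) + 26 \left(-56\right)\right)} = \frac{1}{\frac{130}{17} - 1916} = \frac{1}{- \frac{32442}{17}} = - \frac{17}{32442}$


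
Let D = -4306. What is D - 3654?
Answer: -7960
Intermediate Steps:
D - 3654 = -4306 - 3654 = -7960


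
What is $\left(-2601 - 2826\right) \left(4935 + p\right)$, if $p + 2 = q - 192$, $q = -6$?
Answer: $-25696845$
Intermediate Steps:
$p = -200$ ($p = -2 - 198 = -200$)
$\left(-2601 - 2826\right) \left(4935 + p\right) = \left(-2601 - 2826\right) \left(4935 - 200\right) = \left(-5427\right) 4735 = -25696845$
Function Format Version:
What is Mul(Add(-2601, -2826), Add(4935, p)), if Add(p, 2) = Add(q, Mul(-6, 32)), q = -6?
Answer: -25696845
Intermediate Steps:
p = -200 (p = Add(-2, Add(-6, Mul(-6, 32))) = Add(-2, Add(-6, -192)) = Add(-2, -198) = -200)
Mul(Add(-2601, -2826), Add(4935, p)) = Mul(Add(-2601, -2826), Add(4935, -200)) = Mul(-5427, 4735) = -25696845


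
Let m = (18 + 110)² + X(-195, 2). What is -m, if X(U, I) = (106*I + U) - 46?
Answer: -16355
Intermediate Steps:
X(U, I) = -46 + U + 106*I (X(U, I) = (U + 106*I) - 46 = -46 + U + 106*I)
m = 16355 (m = (18 + 110)² + (-46 - 195 + 106*2) = 128² + (-46 - 195 + 212) = 16384 - 29 = 16355)
-m = -1*16355 = -16355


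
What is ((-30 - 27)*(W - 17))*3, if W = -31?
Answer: 8208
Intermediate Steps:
((-30 - 27)*(W - 17))*3 = ((-30 - 27)*(-31 - 17))*3 = -57*(-48)*3 = 2736*3 = 8208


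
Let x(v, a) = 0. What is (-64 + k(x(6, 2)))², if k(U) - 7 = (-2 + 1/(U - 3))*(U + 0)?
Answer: 3249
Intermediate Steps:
k(U) = 7 + U*(-2 + 1/(-3 + U)) (k(U) = 7 + (-2 + 1/(U - 3))*(U + 0) = 7 + (-2 + 1/(-3 + U))*U = 7 + U*(-2 + 1/(-3 + U)))
(-64 + k(x(6, 2)))² = (-64 + (-21 - 2*0² + 14*0)/(-3 + 0))² = (-64 + (-21 - 2*0 + 0)/(-3))² = (-64 - (-21 + 0 + 0)/3)² = (-64 - ⅓*(-21))² = (-64 + 7)² = (-57)² = 3249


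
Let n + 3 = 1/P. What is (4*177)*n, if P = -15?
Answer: -10856/5 ≈ -2171.2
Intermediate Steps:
n = -46/15 (n = -3 + 1/(-15) = -3 - 1/15 = -46/15 ≈ -3.0667)
(4*177)*n = (4*177)*(-46/15) = 708*(-46/15) = -10856/5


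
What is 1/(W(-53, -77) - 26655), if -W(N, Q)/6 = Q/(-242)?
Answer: -11/293226 ≈ -3.7514e-5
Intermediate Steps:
W(N, Q) = 3*Q/121 (W(N, Q) = -6*Q/(-242) = -6*Q*(-1)/242 = -(-3)*Q/121 = 3*Q/121)
1/(W(-53, -77) - 26655) = 1/((3/121)*(-77) - 26655) = 1/(-21/11 - 26655) = 1/(-293226/11) = -11/293226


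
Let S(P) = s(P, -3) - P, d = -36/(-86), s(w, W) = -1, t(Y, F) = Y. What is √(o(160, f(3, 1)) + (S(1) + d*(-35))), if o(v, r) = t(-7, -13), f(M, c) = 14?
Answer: 3*I*√4859/43 ≈ 4.8632*I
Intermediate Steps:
o(v, r) = -7
d = 18/43 (d = -36*(-1/86) = 18/43 ≈ 0.41860)
S(P) = -1 - P
√(o(160, f(3, 1)) + (S(1) + d*(-35))) = √(-7 + ((-1 - 1*1) + (18/43)*(-35))) = √(-7 + ((-1 - 1) - 630/43)) = √(-7 + (-2 - 630/43)) = √(-7 - 716/43) = √(-1017/43) = 3*I*√4859/43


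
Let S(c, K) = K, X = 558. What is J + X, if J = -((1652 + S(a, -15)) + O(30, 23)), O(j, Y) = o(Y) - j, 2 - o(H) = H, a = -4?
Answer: -1028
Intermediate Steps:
o(H) = 2 - H
O(j, Y) = 2 - Y - j (O(j, Y) = (2 - Y) - j = 2 - Y - j)
J = -1586 (J = -((1652 - 15) + (2 - 1*23 - 1*30)) = -(1637 + (2 - 23 - 30)) = -(1637 - 51) = -1*1586 = -1586)
J + X = -1586 + 558 = -1028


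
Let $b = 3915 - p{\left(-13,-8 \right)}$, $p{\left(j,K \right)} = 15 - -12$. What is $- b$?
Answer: $-3888$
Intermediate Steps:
$p{\left(j,K \right)} = 27$ ($p{\left(j,K \right)} = 15 + 12 = 27$)
$b = 3888$ ($b = 3915 - 27 = 3888$)
$- b = \left(-1\right) 3888 = -3888$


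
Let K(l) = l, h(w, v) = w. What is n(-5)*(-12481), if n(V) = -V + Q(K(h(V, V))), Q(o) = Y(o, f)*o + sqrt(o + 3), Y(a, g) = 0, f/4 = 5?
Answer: -62405 - 12481*I*sqrt(2) ≈ -62405.0 - 17651.0*I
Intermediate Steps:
f = 20 (f = 4*5 = 20)
Q(o) = sqrt(3 + o) (Q(o) = 0*o + sqrt(o + 3) = 0 + sqrt(3 + o) = sqrt(3 + o))
n(V) = sqrt(3 + V) - V (n(V) = -V + sqrt(3 + V) = sqrt(3 + V) - V)
n(-5)*(-12481) = (sqrt(3 - 5) - 1*(-5))*(-12481) = (sqrt(-2) + 5)*(-12481) = (I*sqrt(2) + 5)*(-12481) = (5 + I*sqrt(2))*(-12481) = -62405 - 12481*I*sqrt(2)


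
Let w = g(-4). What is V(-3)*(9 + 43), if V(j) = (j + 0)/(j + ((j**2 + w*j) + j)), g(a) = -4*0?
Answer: -52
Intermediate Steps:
g(a) = 0
w = 0
V(j) = j/(j**2 + 2*j) (V(j) = (j + 0)/(j + ((j**2 + 0*j) + j)) = j/(j + ((j**2 + 0) + j)) = j/(j + (j**2 + j)) = j/(j + (j + j**2)) = j/(j**2 + 2*j))
V(-3)*(9 + 43) = (9 + 43)/(2 - 3) = 52/(-1) = -1*52 = -52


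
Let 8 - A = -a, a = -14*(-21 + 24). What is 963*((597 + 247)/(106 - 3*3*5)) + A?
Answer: 810698/61 ≈ 13290.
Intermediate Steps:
a = -42 (a = -14*3 = -42)
A = -34 (A = 8 - (-1)*(-42) = 8 - 1*42 = 8 - 42 = -34)
963*((597 + 247)/(106 - 3*3*5)) + A = 963*((597 + 247)/(106 - 3*3*5)) - 34 = 963*(844/(106 - 9*5)) - 34 = 963*(844/(106 - 45)) - 34 = 963*(844/61) - 34 = 812772/61 - 34 = 810698/61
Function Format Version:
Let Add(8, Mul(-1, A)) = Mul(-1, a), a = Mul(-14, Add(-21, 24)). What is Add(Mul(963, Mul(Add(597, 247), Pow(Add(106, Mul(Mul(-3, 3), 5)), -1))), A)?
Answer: Rational(810698, 61) ≈ 13290.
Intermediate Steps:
a = -42 (a = Mul(-14, 3) = -42)
A = -34 (A = Add(8, Mul(-1, Mul(-1, -42))) = Add(8, Mul(-1, 42)) = Add(8, -42) = -34)
Add(Mul(963, Mul(Add(597, 247), Pow(Add(106, Mul(Mul(-3, 3), 5)), -1))), A) = Add(Mul(963, Mul(Add(597, 247), Pow(Add(106, Mul(Mul(-3, 3), 5)), -1))), -34) = Add(Mul(963, Mul(844, Pow(Add(106, Mul(-9, 5)), -1))), -34) = Add(Mul(963, Mul(844, Pow(Add(106, -45), -1))), -34) = Add(Mul(963, Mul(844, Pow(61, -1))), -34) = Add(Mul(963, Mul(844, Rational(1, 61))), -34) = Add(Mul(963, Rational(844, 61)), -34) = Add(Rational(812772, 61), -34) = Rational(810698, 61)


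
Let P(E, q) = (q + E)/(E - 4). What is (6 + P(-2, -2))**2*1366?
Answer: 546400/9 ≈ 60711.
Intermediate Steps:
P(E, q) = (E + q)/(-4 + E)
(6 + P(-2, -2))**2*1366 = (6 + (-2 - 2)/(-4 - 2))**2*1366 = (6 - 4/(-6))**2*1366 = (6 - 1/6*(-4))**2*1366 = (6 + 2/3)**2*1366 = (20/3)**2*1366 = (400/9)*1366 = 546400/9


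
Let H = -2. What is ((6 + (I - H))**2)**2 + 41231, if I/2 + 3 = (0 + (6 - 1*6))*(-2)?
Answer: 41247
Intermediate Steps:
I = -6 (I = -6 + 2*((0 + (6 - 1*6))*(-2)) = -6 + 2*((0 + (6 - 6))*(-2)) = -6 + 2*((0 + 0)*(-2)) = -6 + 2*(0*(-2)) = -6 + 2*0 = -6 + 0 = -6)
((6 + (I - H))**2)**2 + 41231 = ((6 + (-6 - 1*(-2)))**2)**2 + 41231 = ((6 + (-6 + 2))**2)**2 + 41231 = ((6 - 4)**2)**2 + 41231 = (2**2)**2 + 41231 = 4**2 + 41231 = 16 + 41231 = 41247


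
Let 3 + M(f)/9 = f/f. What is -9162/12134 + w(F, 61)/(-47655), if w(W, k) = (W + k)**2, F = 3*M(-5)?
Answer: -218604838/289122885 ≈ -0.75610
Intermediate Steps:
M(f) = -18 (M(f) = -27 + 9*(f/f) = -27 + 9*1 = -27 + 9 = -18)
F = -54 (F = 3*(-18) = -54)
-9162/12134 + w(F, 61)/(-47655) = -9162/12134 + (-54 + 61)**2/(-47655) = -9162*1/12134 + 7**2*(-1/47655) = -4581/6067 + 49*(-1/47655) = -4581/6067 - 49/47655 = -218604838/289122885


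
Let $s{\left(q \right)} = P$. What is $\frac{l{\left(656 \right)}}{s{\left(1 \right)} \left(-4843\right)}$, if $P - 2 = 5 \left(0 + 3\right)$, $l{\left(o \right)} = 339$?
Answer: $- \frac{339}{82331} \approx -0.0041175$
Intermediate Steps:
$P = 17$ ($P = 2 + 5 \left(0 + 3\right) = 2 + 5 \cdot 3 = 2 + 15 = 17$)
$s{\left(q \right)} = 17$
$\frac{l{\left(656 \right)}}{s{\left(1 \right)} \left(-4843\right)} = \frac{339}{17 \left(-4843\right)} = \frac{339}{-82331} = 339 \left(- \frac{1}{82331}\right) = - \frac{339}{82331}$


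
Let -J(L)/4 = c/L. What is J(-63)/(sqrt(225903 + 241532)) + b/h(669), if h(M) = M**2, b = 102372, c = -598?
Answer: 34124/149187 - 2392*sqrt(467435)/29448405 ≈ 0.17320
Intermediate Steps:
J(L) = 2392/L (J(L) = -(-2392)/L = 2392/L)
J(-63)/(sqrt(225903 + 241532)) + b/h(669) = (2392/(-63))/(sqrt(225903 + 241532)) + 102372/(669**2) = (2392*(-1/63))/(sqrt(467435)) + 102372/447561 = -2392*sqrt(467435)/29448405 + 102372*(1/447561) = -2392*sqrt(467435)/29448405 + 34124/149187 = 34124/149187 - 2392*sqrt(467435)/29448405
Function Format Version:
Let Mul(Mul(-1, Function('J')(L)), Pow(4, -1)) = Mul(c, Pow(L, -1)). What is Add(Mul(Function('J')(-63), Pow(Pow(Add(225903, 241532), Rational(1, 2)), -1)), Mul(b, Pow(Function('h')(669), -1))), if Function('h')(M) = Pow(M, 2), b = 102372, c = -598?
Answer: Add(Rational(34124, 149187), Mul(Rational(-2392, 29448405), Pow(467435, Rational(1, 2)))) ≈ 0.17320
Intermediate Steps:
Function('J')(L) = Mul(2392, Pow(L, -1)) (Function('J')(L) = Mul(-4, Mul(-598, Pow(L, -1))) = Mul(2392, Pow(L, -1)))
Add(Mul(Function('J')(-63), Pow(Pow(Add(225903, 241532), Rational(1, 2)), -1)), Mul(b, Pow(Function('h')(669), -1))) = Add(Mul(Mul(2392, Pow(-63, -1)), Pow(Pow(Add(225903, 241532), Rational(1, 2)), -1)), Mul(102372, Pow(Pow(669, 2), -1))) = Add(Mul(Mul(2392, Rational(-1, 63)), Pow(Pow(467435, Rational(1, 2)), -1)), Mul(102372, Pow(447561, -1))) = Add(Mul(Rational(-2392, 63), Mul(Rational(1, 467435), Pow(467435, Rational(1, 2)))), Mul(102372, Rational(1, 447561))) = Add(Mul(Rational(-2392, 29448405), Pow(467435, Rational(1, 2))), Rational(34124, 149187)) = Add(Rational(34124, 149187), Mul(Rational(-2392, 29448405), Pow(467435, Rational(1, 2))))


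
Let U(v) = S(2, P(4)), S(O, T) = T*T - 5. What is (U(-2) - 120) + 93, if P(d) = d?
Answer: -16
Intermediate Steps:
S(O, T) = -5 + T² (S(O, T) = T² - 5 = -5 + T²)
U(v) = 11 (U(v) = -5 + 4² = -5 + 16 = 11)
(U(-2) - 120) + 93 = (11 - 120) + 93 = -109 + 93 = -16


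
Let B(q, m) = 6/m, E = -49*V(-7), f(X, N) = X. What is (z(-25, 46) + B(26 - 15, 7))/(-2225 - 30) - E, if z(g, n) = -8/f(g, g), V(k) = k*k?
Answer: 947494419/394625 ≈ 2401.0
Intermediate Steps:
V(k) = k**2
z(g, n) = -8/g
E = -2401 (E = -49*(-7)**2 = -49*49 = -2401)
(z(-25, 46) + B(26 - 15, 7))/(-2225 - 30) - E = (-8/(-25) + 6/7)/(-2225 - 30) - 1*(-2401) = (-8*(-1/25) + 6*(1/7))/(-2255) + 2401 = (8/25 + 6/7)*(-1/2255) + 2401 = (206/175)*(-1/2255) + 2401 = -206/394625 + 2401 = 947494419/394625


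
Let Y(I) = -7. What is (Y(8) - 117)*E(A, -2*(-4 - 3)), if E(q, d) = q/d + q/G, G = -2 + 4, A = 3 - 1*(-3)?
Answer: -2976/7 ≈ -425.14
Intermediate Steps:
A = 6 (A = 3 + 3 = 6)
G = 2
E(q, d) = q/2 + q/d (E(q, d) = q/d + q/2 = q/2 + q/d)
(Y(8) - 117)*E(A, -2*(-4 - 3)) = (-7 - 117)*((½)*6 + 6/((-2*(-4 - 3)))) = -124*(3 + 6/((-2*(-7)))) = -124*(3 + 6/14) = -124*(3 + 6*(1/14)) = -124*(3 + 3/7) = -124*24/7 = -2976/7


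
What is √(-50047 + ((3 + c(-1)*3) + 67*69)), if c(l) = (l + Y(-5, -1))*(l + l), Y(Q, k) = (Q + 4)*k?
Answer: I*√45421 ≈ 213.12*I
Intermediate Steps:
Y(Q, k) = k*(4 + Q) (Y(Q, k) = (4 + Q)*k = k*(4 + Q))
c(l) = 2*l*(1 + l) (c(l) = (l - (4 - 5))*(l + l) = (l - 1*(-1))*(2*l) = (l + 1)*(2*l) = (1 + l)*(2*l) = 2*l*(1 + l))
√(-50047 + ((3 + c(-1)*3) + 67*69)) = √(-50047 + ((3 + (2*(-1)*(1 - 1))*3) + 67*69)) = √(-50047 + ((3 + (2*(-1)*0)*3) + 4623)) = √(-50047 + ((3 + 0*3) + 4623)) = √(-50047 + ((3 + 0) + 4623)) = √(-50047 + (3 + 4623)) = √(-50047 + 4626) = √(-45421) = I*√45421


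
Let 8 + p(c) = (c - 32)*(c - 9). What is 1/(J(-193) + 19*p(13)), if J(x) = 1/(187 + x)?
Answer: -6/9577 ≈ -0.00062650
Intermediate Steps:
p(c) = -8 + (-32 + c)*(-9 + c) (p(c) = -8 + (c - 32)*(c - 9) = -8 + (-32 + c)*(-9 + c))
1/(J(-193) + 19*p(13)) = 1/(1/(187 - 193) + 19*(280 + 13² - 41*13)) = 1/(1/(-6) + 19*(280 + 169 - 533)) = 1/(-⅙ + 19*(-84)) = 1/(-⅙ - 1596) = 1/(-9577/6) = -6/9577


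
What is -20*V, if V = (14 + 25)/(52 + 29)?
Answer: -260/27 ≈ -9.6296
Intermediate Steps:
V = 13/27 (V = 39/81 = 39*(1/81) = 13/27 ≈ 0.48148)
-20*V = -20*13/27 = -260/27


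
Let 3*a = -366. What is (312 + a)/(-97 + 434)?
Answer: 190/337 ≈ 0.56380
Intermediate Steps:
a = -122 (a = (1/3)*(-366) = -122)
(312 + a)/(-97 + 434) = (312 - 122)/(-97 + 434) = 190/337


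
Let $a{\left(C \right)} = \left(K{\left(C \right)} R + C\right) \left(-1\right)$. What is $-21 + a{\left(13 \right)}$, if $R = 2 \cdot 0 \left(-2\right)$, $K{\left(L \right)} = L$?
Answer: $-34$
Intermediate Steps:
$R = 0$ ($R = 0 \left(-2\right) = 0$)
$a{\left(C \right)} = - C$ ($a{\left(C \right)} = \left(C 0 + C\right) \left(-1\right) = \left(0 + C\right) \left(-1\right) = C \left(-1\right) = - C$)
$-21 + a{\left(13 \right)} = -21 - 13 = -34$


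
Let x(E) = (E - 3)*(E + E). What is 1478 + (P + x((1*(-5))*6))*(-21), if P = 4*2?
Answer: -40270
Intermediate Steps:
P = 8
x(E) = 2*E*(-3 + E) (x(E) = (-3 + E)*(2*E) = 2*E*(-3 + E))
1478 + (P + x((1*(-5))*6))*(-21) = 1478 + (8 + 2*((1*(-5))*6)*(-3 + (1*(-5))*6))*(-21) = 1478 + (8 + 2*(-5*6)*(-3 - 5*6))*(-21) = 1478 + (8 + 2*(-30)*(-3 - 30))*(-21) = 1478 + (8 + 2*(-30)*(-33))*(-21) = 1478 + (8 + 1980)*(-21) = 1478 + 1988*(-21) = 1478 - 41748 = -40270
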